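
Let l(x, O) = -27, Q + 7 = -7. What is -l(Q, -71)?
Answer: 27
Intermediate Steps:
Q = -14 (Q = -7 - 7 = -14)
-l(Q, -71) = -1*(-27) = 27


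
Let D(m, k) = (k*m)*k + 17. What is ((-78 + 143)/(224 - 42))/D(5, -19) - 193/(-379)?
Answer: 4924939/9667532 ≈ 0.50943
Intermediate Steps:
D(m, k) = 17 + m*k² (D(m, k) = m*k² + 17 = 17 + m*k²)
((-78 + 143)/(224 - 42))/D(5, -19) - 193/(-379) = ((-78 + 143)/(224 - 42))/(17 + 5*(-19)²) - 193/(-379) = (65/182)/(17 + 5*361) - 193*(-1/379) = (65*(1/182))/(17 + 1805) + 193/379 = (5/14)/1822 + 193/379 = (5/14)*(1/1822) + 193/379 = 5/25508 + 193/379 = 4924939/9667532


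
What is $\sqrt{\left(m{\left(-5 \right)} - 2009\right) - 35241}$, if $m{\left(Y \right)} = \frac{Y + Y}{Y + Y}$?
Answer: $193 i \approx 193.0 i$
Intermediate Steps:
$m{\left(Y \right)} = 1$ ($m{\left(Y \right)} = \frac{2 Y}{2 Y} = 2 Y \frac{1}{2 Y} = 1$)
$\sqrt{\left(m{\left(-5 \right)} - 2009\right) - 35241} = \sqrt{\left(1 - 2009\right) - 35241} = \sqrt{-2008 - 35241} = \sqrt{-37249} = 193 i$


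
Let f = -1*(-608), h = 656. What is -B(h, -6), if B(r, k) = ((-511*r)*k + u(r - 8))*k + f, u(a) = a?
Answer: 12071056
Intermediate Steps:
f = 608
B(r, k) = 608 + k*(-8 + r - 511*k*r) (B(r, k) = ((-511*r)*k + (r - 8))*k + 608 = (-511*k*r + (-8 + r))*k + 608 = (-8 + r - 511*k*r)*k + 608 = k*(-8 + r - 511*k*r) + 608 = 608 + k*(-8 + r - 511*k*r))
-B(h, -6) = -(608 - 6*(-8 + 656) - 511*656*(-6)²) = -(608 - 6*648 - 511*656*36) = -(608 - 3888 - 12067776) = -1*(-12071056) = 12071056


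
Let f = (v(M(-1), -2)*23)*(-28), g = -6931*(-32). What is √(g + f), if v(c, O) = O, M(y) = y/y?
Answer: 26*√330 ≈ 472.31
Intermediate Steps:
M(y) = 1
g = 221792
f = 1288 (f = -2*23*(-28) = -46*(-28) = 1288)
√(g + f) = √(221792 + 1288) = √223080 = 26*√330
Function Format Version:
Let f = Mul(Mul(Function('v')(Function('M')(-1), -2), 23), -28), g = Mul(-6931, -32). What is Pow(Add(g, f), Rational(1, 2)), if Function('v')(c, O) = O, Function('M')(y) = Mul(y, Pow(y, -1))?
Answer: Mul(26, Pow(330, Rational(1, 2))) ≈ 472.31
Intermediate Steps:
Function('M')(y) = 1
g = 221792
f = 1288 (f = Mul(Mul(-2, 23), -28) = Mul(-46, -28) = 1288)
Pow(Add(g, f), Rational(1, 2)) = Pow(Add(221792, 1288), Rational(1, 2)) = Pow(223080, Rational(1, 2)) = Mul(26, Pow(330, Rational(1, 2)))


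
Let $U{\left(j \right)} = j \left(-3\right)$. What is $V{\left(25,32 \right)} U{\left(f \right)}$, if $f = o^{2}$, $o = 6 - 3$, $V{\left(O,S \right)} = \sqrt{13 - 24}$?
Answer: $- 27 i \sqrt{11} \approx - 89.549 i$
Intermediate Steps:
$V{\left(O,S \right)} = i \sqrt{11}$ ($V{\left(O,S \right)} = \sqrt{-11} = i \sqrt{11}$)
$o = 3$ ($o = 6 - 3 = 3$)
$f = 9$ ($f = 3^{2} = 9$)
$U{\left(j \right)} = - 3 j$
$V{\left(25,32 \right)} U{\left(f \right)} = i \sqrt{11} \left(\left(-3\right) 9\right) = i \sqrt{11} \left(-27\right) = - 27 i \sqrt{11}$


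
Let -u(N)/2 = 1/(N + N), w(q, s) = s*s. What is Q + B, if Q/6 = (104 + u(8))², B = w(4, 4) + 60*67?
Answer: 2200835/32 ≈ 68776.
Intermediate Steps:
w(q, s) = s²
B = 4036 (B = 4² + 60*67 = 16 + 4020 = 4036)
u(N) = -1/N (u(N) = -2/(N + N) = -2*1/(2*N) = -1/N)
Q = 2071683/32 (Q = 6*(104 - 1/8)² = 6*(104 - 1*⅛)² = 6*(104 - ⅛)² = 6*(831/8)² = 6*(690561/64) = 2071683/32 ≈ 64740.)
Q + B = 2071683/32 + 4036 = 2200835/32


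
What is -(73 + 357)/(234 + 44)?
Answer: -215/139 ≈ -1.5468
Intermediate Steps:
-(73 + 357)/(234 + 44) = -430/278 = -1*215/139 = -215/139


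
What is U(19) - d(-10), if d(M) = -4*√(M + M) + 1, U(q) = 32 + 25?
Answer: 56 + 8*I*√5 ≈ 56.0 + 17.889*I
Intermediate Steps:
U(q) = 57
d(M) = 1 - 4*√2*√M (d(M) = -4*√2*√M + 1 = 1 - 4*√2*√M)
U(19) - d(-10) = 57 - (1 - 4*√2*√(-10)) = 57 - (1 - 4*√2*I*√10) = 57 - (1 - 8*I*√5) = 57 + (-1 + 8*I*√5) = 56 + 8*I*√5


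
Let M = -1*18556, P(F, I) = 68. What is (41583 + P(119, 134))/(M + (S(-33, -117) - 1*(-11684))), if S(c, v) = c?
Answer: -41651/6905 ≈ -6.0320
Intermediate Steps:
M = -18556
(41583 + P(119, 134))/(M + (S(-33, -117) - 1*(-11684))) = (41583 + 68)/(-18556 + (-33 - 1*(-11684))) = 41651/(-18556 + (-33 + 11684)) = 41651/(-18556 + 11651) = 41651/(-6905) = 41651*(-1/6905) = -41651/6905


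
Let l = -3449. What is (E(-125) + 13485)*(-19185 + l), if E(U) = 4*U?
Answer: -293902490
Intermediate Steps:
(E(-125) + 13485)*(-19185 + l) = (4*(-125) + 13485)*(-19185 - 3449) = (-500 + 13485)*(-22634) = 12985*(-22634) = -293902490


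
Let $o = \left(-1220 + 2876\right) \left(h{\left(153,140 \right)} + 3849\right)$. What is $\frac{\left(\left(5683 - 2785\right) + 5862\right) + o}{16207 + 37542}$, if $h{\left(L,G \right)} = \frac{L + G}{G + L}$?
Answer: $\frac{6384360}{53749} \approx 118.78$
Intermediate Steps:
$h{\left(L,G \right)} = 1$ ($h{\left(L,G \right)} = \frac{G + L}{G + L} = 1$)
$o = 6375600$ ($o = \left(-1220 + 2876\right) \left(1 + 3849\right) = 1656 \cdot 3850 = 6375600$)
$\frac{\left(\left(5683 - 2785\right) + 5862\right) + o}{16207 + 37542} = \frac{\left(\left(5683 - 2785\right) + 5862\right) + 6375600}{16207 + 37542} = \frac{\left(2898 + 5862\right) + 6375600}{53749} = \left(8760 + 6375600\right) \frac{1}{53749} = 6384360 \cdot \frac{1}{53749} = \frac{6384360}{53749}$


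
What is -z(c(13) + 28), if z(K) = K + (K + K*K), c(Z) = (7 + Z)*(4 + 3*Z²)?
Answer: -105042000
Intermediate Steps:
c(Z) = (4 + 3*Z²)*(7 + Z)
z(K) = K² + 2*K (z(K) = K + (K + K²) = K² + 2*K)
-z(c(13) + 28) = -((28 + 3*13³ + 4*13 + 21*13²) + 28)*(2 + ((28 + 3*13³ + 4*13 + 21*13²) + 28)) = -((28 + 3*2197 + 52 + 21*169) + 28)*(2 + ((28 + 3*2197 + 52 + 21*169) + 28)) = -((28 + 6591 + 52 + 3549) + 28)*(2 + ((28 + 6591 + 52 + 3549) + 28)) = -(10220 + 28)*(2 + (10220 + 28)) = -10248*(2 + 10248) = -10248*10250 = -1*105042000 = -105042000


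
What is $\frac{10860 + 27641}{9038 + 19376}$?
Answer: $\frac{38501}{28414} \approx 1.355$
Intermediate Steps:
$\frac{10860 + 27641}{9038 + 19376} = \frac{38501}{28414}$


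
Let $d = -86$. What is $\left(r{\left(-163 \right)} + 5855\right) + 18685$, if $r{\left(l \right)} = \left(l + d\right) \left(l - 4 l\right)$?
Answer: $-97221$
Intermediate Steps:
$r{\left(l \right)} = - 3 l \left(-86 + l\right)$ ($r{\left(l \right)} = \left(l - 86\right) \left(l - 4 l\right) = \left(-86 + l\right) \left(- 3 l\right) = - 3 l \left(-86 + l\right)$)
$\left(r{\left(-163 \right)} + 5855\right) + 18685 = \left(3 \left(-163\right) \left(86 - -163\right) + 5855\right) + 18685 = \left(3 \left(-163\right) \left(86 + 163\right) + 5855\right) + 18685 = \left(3 \left(-163\right) 249 + 5855\right) + 18685 = \left(-121761 + 5855\right) + 18685 = -115906 + 18685 = -97221$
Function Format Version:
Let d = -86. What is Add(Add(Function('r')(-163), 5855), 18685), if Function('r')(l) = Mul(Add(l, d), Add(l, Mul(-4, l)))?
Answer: -97221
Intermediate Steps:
Function('r')(l) = Mul(-3, l, Add(-86, l)) (Function('r')(l) = Mul(Add(l, -86), Add(l, Mul(-4, l))) = Mul(Add(-86, l), Mul(-3, l)) = Mul(-3, l, Add(-86, l)))
Add(Add(Function('r')(-163), 5855), 18685) = Add(Add(Mul(3, -163, Add(86, Mul(-1, -163))), 5855), 18685) = Add(Add(Mul(3, -163, Add(86, 163)), 5855), 18685) = Add(Add(Mul(3, -163, 249), 5855), 18685) = Add(Add(-121761, 5855), 18685) = Add(-115906, 18685) = -97221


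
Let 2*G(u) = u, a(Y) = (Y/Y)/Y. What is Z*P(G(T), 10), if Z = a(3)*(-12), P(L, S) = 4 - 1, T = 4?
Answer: -12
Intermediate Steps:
a(Y) = 1/Y
G(u) = u/2
P(L, S) = 3
Z = -4 (Z = -12/3 = (1/3)*(-12) = -4)
Z*P(G(T), 10) = -4*3 = -12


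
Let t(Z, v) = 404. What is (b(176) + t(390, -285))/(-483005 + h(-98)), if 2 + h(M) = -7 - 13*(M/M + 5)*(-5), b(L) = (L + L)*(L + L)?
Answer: -31077/120656 ≈ -0.25757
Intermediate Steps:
b(L) = 4*L² (b(L) = (2*L)*(2*L) = 4*L²)
h(M) = 381 (h(M) = -2 + (-7 - 13*(M/M + 5)*(-5)) = -2 + (-7 - 13*(1 + 5)*(-5)) = -2 + (-7 - 78*(-5)) = -2 + (-7 - 13*(-30)) = -2 + (-7 + 390) = -2 + 383 = 381)
(b(176) + t(390, -285))/(-483005 + h(-98)) = (4*176² + 404)/(-483005 + 381) = (4*30976 + 404)/(-482624) = (123904 + 404)*(-1/482624) = 124308*(-1/482624) = -31077/120656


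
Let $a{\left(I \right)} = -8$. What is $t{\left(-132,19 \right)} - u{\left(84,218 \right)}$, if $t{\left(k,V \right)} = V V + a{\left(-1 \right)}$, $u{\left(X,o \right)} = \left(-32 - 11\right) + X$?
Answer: $312$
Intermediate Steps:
$u{\left(X,o \right)} = -43 + X$
$t{\left(k,V \right)} = -8 + V^{2}$ ($t{\left(k,V \right)} = V V - 8 = V^{2} - 8 = -8 + V^{2}$)
$t{\left(-132,19 \right)} - u{\left(84,218 \right)} = \left(-8 + 19^{2}\right) - \left(-43 + 84\right) = \left(-8 + 361\right) - 41 = 353 - 41 = 312$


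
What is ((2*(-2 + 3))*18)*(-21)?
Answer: -756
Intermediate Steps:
((2*(-2 + 3))*18)*(-21) = ((2*1)*18)*(-21) = (2*18)*(-21) = 36*(-21) = -756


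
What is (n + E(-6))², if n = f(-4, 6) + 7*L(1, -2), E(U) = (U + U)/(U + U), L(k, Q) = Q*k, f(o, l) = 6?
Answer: 49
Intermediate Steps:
E(U) = 1 (E(U) = (2*U)/((2*U)) = (2*U)*(1/(2*U)) = 1)
n = -8 (n = 6 + 7*(-2*1) = 6 + 7*(-2) = 6 - 14 = -8)
(n + E(-6))² = (-8 + 1)² = (-7)² = 49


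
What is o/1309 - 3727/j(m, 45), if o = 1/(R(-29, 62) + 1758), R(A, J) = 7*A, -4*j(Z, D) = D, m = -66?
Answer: 6069031901/18319455 ≈ 331.29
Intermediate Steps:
j(Z, D) = -D/4
o = 1/1555 (o = 1/(7*(-29) + 1758) = 1/(-203 + 1758) = 1/1555 ≈ 0.00064309)
o/1309 - 3727/j(m, 45) = (1/1555)/1309 - 3727/((-1/4*45)) = (1/1555)*(1/1309) - 3727/(-45/4) = 1/2035495 - 3727*(-4/45) = 1/2035495 + 14908/45 = 6069031901/18319455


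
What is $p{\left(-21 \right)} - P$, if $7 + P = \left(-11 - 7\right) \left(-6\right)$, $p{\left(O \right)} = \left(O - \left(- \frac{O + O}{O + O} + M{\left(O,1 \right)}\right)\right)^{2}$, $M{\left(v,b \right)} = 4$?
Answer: $475$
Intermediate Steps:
$p{\left(O \right)} = \left(-3 + O\right)^{2}$ ($p{\left(O \right)} = \left(O + \left(\frac{O + O}{O + O} - 4\right)\right)^{2} = \left(O - \left(4 - \frac{2 O}{2 O}\right)\right)^{2} = \left(O + \left(2 O \frac{1}{2 O} - 4\right)\right)^{2} = \left(O + \left(1 - 4\right)\right)^{2} = \left(O - 3\right)^{2} = \left(-3 + O\right)^{2}$)
$P = 101$ ($P = -7 + \left(-11 - 7\right) \left(-6\right) = -7 - -108 = -7 + 108 = 101$)
$p{\left(-21 \right)} - P = \left(-3 - 21\right)^{2} - 101 = \left(-24\right)^{2} - 101 = 576 - 101 = 475$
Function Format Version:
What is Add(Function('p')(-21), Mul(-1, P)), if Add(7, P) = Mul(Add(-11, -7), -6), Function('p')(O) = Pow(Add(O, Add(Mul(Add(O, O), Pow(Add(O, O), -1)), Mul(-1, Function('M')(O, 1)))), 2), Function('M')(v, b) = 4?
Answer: 475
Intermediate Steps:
Function('p')(O) = Pow(Add(-3, O), 2) (Function('p')(O) = Pow(Add(O, Add(Mul(Add(O, O), Pow(Add(O, O), -1)), Mul(-1, 4))), 2) = Pow(Add(O, Add(Mul(Mul(2, O), Pow(Mul(2, O), -1)), -4)), 2) = Pow(Add(O, Add(Mul(Mul(2, O), Mul(Rational(1, 2), Pow(O, -1))), -4)), 2) = Pow(Add(O, Add(1, -4)), 2) = Pow(Add(O, -3), 2) = Pow(Add(-3, O), 2))
P = 101 (P = Add(-7, Mul(Add(-11, -7), -6)) = Add(-7, Mul(-18, -6)) = Add(-7, 108) = 101)
Add(Function('p')(-21), Mul(-1, P)) = Add(Pow(Add(-3, -21), 2), Mul(-1, 101)) = Add(Pow(-24, 2), -101) = Add(576, -101) = 475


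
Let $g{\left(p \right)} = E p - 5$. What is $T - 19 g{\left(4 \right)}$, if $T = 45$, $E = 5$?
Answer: $-240$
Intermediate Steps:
$g{\left(p \right)} = -5 + 5 p$ ($g{\left(p \right)} = 5 p - 5 = -5 + 5 p$)
$T - 19 g{\left(4 \right)} = 45 - 19 \left(-5 + 5 \cdot 4\right) = 45 - 19 \left(-5 + 20\right) = 45 - 285 = -240$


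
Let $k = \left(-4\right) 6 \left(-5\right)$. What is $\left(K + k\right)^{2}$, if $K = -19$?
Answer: $10201$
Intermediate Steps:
$k = 120$ ($k = \left(-24\right) \left(-5\right) = 120$)
$\left(K + k\right)^{2} = \left(-19 + 120\right)^{2} = 101^{2} = 10201$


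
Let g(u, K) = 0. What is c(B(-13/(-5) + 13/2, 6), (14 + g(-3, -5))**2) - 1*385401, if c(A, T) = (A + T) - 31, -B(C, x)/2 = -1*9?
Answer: -385218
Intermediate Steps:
B(C, x) = 18 (B(C, x) = -(-2)*9 = -2*(-9) = 18)
c(A, T) = -31 + A + T
c(B(-13/(-5) + 13/2, 6), (14 + g(-3, -5))**2) - 1*385401 = (-31 + 18 + (14 + 0)**2) - 1*385401 = (-31 + 18 + 14**2) - 385401 = (-31 + 18 + 196) - 385401 = 183 - 385401 = -385218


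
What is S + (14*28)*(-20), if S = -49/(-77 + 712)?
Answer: -4978449/635 ≈ -7840.1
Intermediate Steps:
S = -49/635 ≈ -0.077165
S + (14*28)*(-20) = -49/635 + (14*28)*(-20) = -49/635 + 392*(-20) = -49/635 - 7840 = -4978449/635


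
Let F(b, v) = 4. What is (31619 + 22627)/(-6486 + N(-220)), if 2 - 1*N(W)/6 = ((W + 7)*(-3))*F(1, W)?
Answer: -9041/3635 ≈ -2.4872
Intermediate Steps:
N(W) = 516 + 72*W (N(W) = 12 - 6*(W + 7)*(-3)*4 = 12 - 6*(7 + W)*(-3)*4 = 12 - 6*(-21 - 3*W)*4 = 12 - 6*(-84 - 12*W) = 12 + (504 + 72*W) = 516 + 72*W)
(31619 + 22627)/(-6486 + N(-220)) = (31619 + 22627)/(-6486 + (516 + 72*(-220))) = 54246/(-6486 + (516 - 15840)) = 54246/(-6486 - 15324) = 54246/(-21810) = 54246*(-1/21810) = -9041/3635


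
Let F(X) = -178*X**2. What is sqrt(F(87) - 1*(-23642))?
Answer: 2*I*sqrt(330910) ≈ 1150.5*I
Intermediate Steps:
sqrt(F(87) - 1*(-23642)) = sqrt(-178*87**2 - 1*(-23642)) = sqrt(-178*7569 + 23642) = sqrt(-1347282 + 23642) = sqrt(-1323640) = 2*I*sqrt(330910)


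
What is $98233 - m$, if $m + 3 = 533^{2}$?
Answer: $-185853$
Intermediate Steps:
$m = 284086$ ($m = -3 + 533^{2} = -3 + 284089 = 284086$)
$98233 - m = 98233 - 284086 = -185853$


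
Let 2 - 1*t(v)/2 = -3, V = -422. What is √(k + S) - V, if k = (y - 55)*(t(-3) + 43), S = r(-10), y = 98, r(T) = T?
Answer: 422 + √2269 ≈ 469.63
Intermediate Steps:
t(v) = 10 (t(v) = 4 - 2*(-3) = 4 + 6 = 10)
S = -10
k = 2279 (k = (98 - 55)*(10 + 43) = 43*53 = 2279)
√(k + S) - V = √(2279 - 10) - 1*(-422) = √2269 + 422 = 422 + √2269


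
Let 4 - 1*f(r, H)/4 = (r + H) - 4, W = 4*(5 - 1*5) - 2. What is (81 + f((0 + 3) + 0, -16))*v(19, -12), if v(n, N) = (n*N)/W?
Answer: 18810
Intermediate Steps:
W = -2 (W = 4*(5 - 5) - 2 = 4*0 - 2 = 0 - 2 = -2)
f(r, H) = 32 - 4*H - 4*r (f(r, H) = 16 - 4*((r + H) - 4) = 16 - 4*((H + r) - 4) = 16 - 4*(-4 + H + r) = 16 + (16 - 4*H - 4*r) = 32 - 4*H - 4*r)
v(n, N) = -N*n/2 (v(n, N) = (n*N)/(-2) = (N*n)*(-½) = -N*n/2)
(81 + f((0 + 3) + 0, -16))*v(19, -12) = (81 + (32 - 4*(-16) - 4*((0 + 3) + 0)))*(-½*(-12)*19) = (81 + (32 + 64 - 4*(3 + 0)))*114 = (81 + (32 + 64 - 4*3))*114 = (81 + (32 + 64 - 12))*114 = (81 + 84)*114 = 165*114 = 18810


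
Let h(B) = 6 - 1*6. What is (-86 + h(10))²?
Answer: 7396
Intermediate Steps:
h(B) = 0 (h(B) = 6 - 6 = 0)
(-86 + h(10))² = (-86 + 0)² = (-86)² = 7396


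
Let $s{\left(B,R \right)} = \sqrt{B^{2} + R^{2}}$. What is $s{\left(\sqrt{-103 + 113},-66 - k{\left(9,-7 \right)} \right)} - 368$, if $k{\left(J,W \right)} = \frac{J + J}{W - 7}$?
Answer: $-368 + \frac{\sqrt{205699}}{7} \approx -303.21$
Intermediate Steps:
$k{\left(J,W \right)} = \frac{2 J}{-7 + W}$
$s{\left(\sqrt{-103 + 113},-66 - k{\left(9,-7 \right)} \right)} - 368 = \sqrt{\left(\sqrt{-103 + 113}\right)^{2} + \left(-66 - 2 \cdot 9 \frac{1}{-7 - 7}\right)^{2}} - 368 = \sqrt{\left(\sqrt{10}\right)^{2} + \left(-66 - 2 \cdot 9 \frac{1}{-14}\right)^{2}} - 368 = \sqrt{10 + \left(-66 - 2 \cdot 9 \left(- \frac{1}{14}\right)\right)^{2}} - 368 = \sqrt{10 + \left(-66 - - \frac{9}{7}\right)^{2}} - 368 = \sqrt{10 + \left(-66 + \frac{9}{7}\right)^{2}} - 368 = \sqrt{10 + \left(- \frac{453}{7}\right)^{2}} - 368 = \sqrt{10 + \frac{205209}{49}} - 368 = \sqrt{\frac{205699}{49}} - 368 = \frac{\sqrt{205699}}{7} - 368 = -368 + \frac{\sqrt{205699}}{7}$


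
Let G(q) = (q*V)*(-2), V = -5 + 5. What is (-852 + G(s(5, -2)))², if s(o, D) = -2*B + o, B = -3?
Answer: 725904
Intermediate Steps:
V = 0
s(o, D) = 6 + o (s(o, D) = -2*(-3) + o = 6 + o)
G(q) = 0 (G(q) = (q*0)*(-2) = 0*(-2) = 0)
(-852 + G(s(5, -2)))² = (-852 + 0)² = (-852)² = 725904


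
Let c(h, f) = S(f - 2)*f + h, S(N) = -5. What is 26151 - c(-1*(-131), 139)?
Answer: 26715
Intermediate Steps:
c(h, f) = h - 5*f (c(h, f) = -5*f + h = h - 5*f)
26151 - c(-1*(-131), 139) = 26151 - (-1*(-131) - 5*139) = 26151 - (131 - 695) = 26151 - 1*(-564) = 26151 + 564 = 26715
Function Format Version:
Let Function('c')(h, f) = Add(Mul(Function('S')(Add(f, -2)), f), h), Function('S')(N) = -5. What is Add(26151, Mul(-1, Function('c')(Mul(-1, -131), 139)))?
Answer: 26715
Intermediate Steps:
Function('c')(h, f) = Add(h, Mul(-5, f)) (Function('c')(h, f) = Add(Mul(-5, f), h) = Add(h, Mul(-5, f)))
Add(26151, Mul(-1, Function('c')(Mul(-1, -131), 139))) = Add(26151, Mul(-1, Add(Mul(-1, -131), Mul(-5, 139)))) = Add(26151, Mul(-1, Add(131, -695))) = Add(26151, Mul(-1, -564)) = Add(26151, 564) = 26715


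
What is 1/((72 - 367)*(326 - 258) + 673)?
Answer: -1/19387 ≈ -5.1581e-5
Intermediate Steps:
1/((72 - 367)*(326 - 258) + 673) = 1/(-295*68 + 673) = 1/(-20060 + 673) = 1/(-19387) = -1/19387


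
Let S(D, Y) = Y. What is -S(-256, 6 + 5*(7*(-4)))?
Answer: 134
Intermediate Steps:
-S(-256, 6 + 5*(7*(-4))) = -(6 + 5*(7*(-4))) = -(6 + 5*(-28)) = -(6 - 140) = -1*(-134) = 134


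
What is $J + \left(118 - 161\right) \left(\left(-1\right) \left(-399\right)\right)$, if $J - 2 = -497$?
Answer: $-17652$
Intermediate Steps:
$J = -495$ ($J = 2 - 497 = -495$)
$J + \left(118 - 161\right) \left(\left(-1\right) \left(-399\right)\right) = -495 + \left(118 - 161\right) \left(\left(-1\right) \left(-399\right)\right) = -495 - 17157 = -17652$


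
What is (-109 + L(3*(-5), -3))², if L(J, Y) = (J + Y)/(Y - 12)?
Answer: 290521/25 ≈ 11621.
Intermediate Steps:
L(J, Y) = (J + Y)/(-12 + Y)
(-109 + L(3*(-5), -3))² = (-109 + (3*(-5) - 3)/(-12 - 3))² = (-109 + (-15 - 3)/(-15))² = (-109 - 1/15*(-18))² = (-109 + 6/5)² = (-539/5)² = 290521/25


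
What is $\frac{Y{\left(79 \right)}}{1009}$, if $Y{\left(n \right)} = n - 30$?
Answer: $\frac{49}{1009} \approx 0.048563$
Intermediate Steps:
$Y{\left(n \right)} = -30 + n$
$\frac{Y{\left(79 \right)}}{1009} = \frac{-30 + 79}{1009} = 49 \cdot \frac{1}{1009} = \frac{49}{1009}$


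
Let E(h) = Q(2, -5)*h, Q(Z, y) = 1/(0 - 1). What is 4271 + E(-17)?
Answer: 4288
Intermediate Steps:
Q(Z, y) = -1 (Q(Z, y) = 1/(-1) = -1)
E(h) = -h
4271 + E(-17) = 4271 - 1*(-17) = 4271 + 17 = 4288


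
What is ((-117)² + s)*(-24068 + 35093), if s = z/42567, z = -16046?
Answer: 305908898925/2027 ≈ 1.5092e+8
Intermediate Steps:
s = -16046/42567 ≈ -0.37696
((-117)² + s)*(-24068 + 35093) = ((-117)² - 16046/42567)*(-24068 + 35093) = (13689 - 16046/42567)*11025 = (582683617/42567)*11025 = 305908898925/2027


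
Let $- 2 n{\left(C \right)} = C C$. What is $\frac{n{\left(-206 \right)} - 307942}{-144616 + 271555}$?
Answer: $- \frac{109720}{42313} \approx -2.5931$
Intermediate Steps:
$n{\left(C \right)} = - \frac{C^{2}}{2}$ ($n{\left(C \right)} = - \frac{C C}{2} = - \frac{C^{2}}{2}$)
$\frac{n{\left(-206 \right)} - 307942}{-144616 + 271555} = \frac{- \frac{\left(-206\right)^{2}}{2} - 307942}{-144616 + 271555} = \frac{\left(- \frac{1}{2}\right) 42436 - 307942}{126939} = \left(-21218 - 307942\right) \frac{1}{126939} = \left(-329160\right) \frac{1}{126939} = - \frac{109720}{42313}$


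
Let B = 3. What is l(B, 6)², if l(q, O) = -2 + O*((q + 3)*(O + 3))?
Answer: 103684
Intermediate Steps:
l(q, O) = -2 + O*(3 + O)*(3 + q) (l(q, O) = -2 + O*((3 + q)*(3 + O)) = -2 + O*((3 + O)*(3 + q)) = -2 + O*(3 + O)*(3 + q))
l(B, 6)² = (-2 + 3*6² + 9*6 + 3*6² + 3*6*3)² = (-2 + 3*36 + 54 + 3*36 + 54)² = (-2 + 108 + 54 + 108 + 54)² = 322² = 103684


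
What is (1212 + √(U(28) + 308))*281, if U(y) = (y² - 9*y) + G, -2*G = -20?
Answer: 340572 + 1405*√34 ≈ 3.4876e+5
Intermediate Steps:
G = 10 (G = -½*(-20) = 10)
U(y) = 10 + y² - 9*y (U(y) = (y² - 9*y) + 10 = 10 + y² - 9*y)
(1212 + √(U(28) + 308))*281 = (1212 + √((10 + 28² - 9*28) + 308))*281 = (1212 + √((10 + 784 - 252) + 308))*281 = (1212 + √(542 + 308))*281 = (1212 + √850)*281 = (1212 + 5*√34)*281 = 340572 + 1405*√34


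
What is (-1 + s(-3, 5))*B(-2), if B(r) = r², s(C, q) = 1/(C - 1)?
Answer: -5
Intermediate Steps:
s(C, q) = 1/(-1 + C)
(-1 + s(-3, 5))*B(-2) = (-1 + 1/(-1 - 3))*(-2)² = (-1 + 1/(-4))*4 = (-1 - ¼)*4 = -5/4*4 = -5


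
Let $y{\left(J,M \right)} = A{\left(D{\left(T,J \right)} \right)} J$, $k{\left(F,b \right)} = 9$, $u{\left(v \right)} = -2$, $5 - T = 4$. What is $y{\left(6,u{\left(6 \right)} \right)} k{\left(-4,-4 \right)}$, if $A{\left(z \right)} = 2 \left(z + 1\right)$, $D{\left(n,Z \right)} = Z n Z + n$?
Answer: $4104$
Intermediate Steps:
$T = 1$ ($T = 5 - 4 = 1$)
$D{\left(n,Z \right)} = n + n Z^{2}$ ($D{\left(n,Z \right)} = n Z^{2} + n = n + n Z^{2}$)
$A{\left(z \right)} = 2 + 2 z$ ($A{\left(z \right)} = 2 \left(1 + z\right) = 2 + 2 z$)
$y{\left(J,M \right)} = J \left(4 + 2 J^{2}\right)$ ($y{\left(J,M \right)} = \left(2 + 2 \cdot 1 \left(1 + J^{2}\right)\right) J = \left(2 + 2 \left(1 + J^{2}\right)\right) J = \left(2 + \left(2 + 2 J^{2}\right)\right) J = \left(4 + 2 J^{2}\right) J = J \left(4 + 2 J^{2}\right)$)
$y{\left(6,u{\left(6 \right)} \right)} k{\left(-4,-4 \right)} = 2 \cdot 6 \left(2 + 6^{2}\right) 9 = 2 \cdot 6 \left(2 + 36\right) 9 = 2 \cdot 6 \cdot 38 \cdot 9 = 456 \cdot 9 = 4104$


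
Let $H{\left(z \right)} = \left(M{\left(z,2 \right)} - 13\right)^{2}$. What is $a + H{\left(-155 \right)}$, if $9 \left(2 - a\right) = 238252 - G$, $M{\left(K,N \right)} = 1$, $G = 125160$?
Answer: $- \frac{111778}{9} \approx -12420.0$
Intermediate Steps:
$a = - \frac{113074}{9}$ ($a = 2 - \frac{238252 - 125160}{9} = 2 - \frac{113092}{9} = - \frac{113074}{9} \approx -12564.0$)
$H{\left(z \right)} = 144$ ($H{\left(z \right)} = \left(1 - 13\right)^{2} = \left(-12\right)^{2} = 144$)
$a + H{\left(-155 \right)} = - \frac{113074}{9} + 144 = - \frac{111778}{9}$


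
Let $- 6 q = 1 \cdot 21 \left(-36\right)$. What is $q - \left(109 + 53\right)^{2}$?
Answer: $-26118$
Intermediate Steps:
$q = 126$ ($q = - \frac{1 \cdot 21 \left(-36\right)}{6} = - \frac{21 \left(-36\right)}{6} = \left(- \frac{1}{6}\right) \left(-756\right) = 126$)
$q - \left(109 + 53\right)^{2} = 126 - \left(109 + 53\right)^{2} = 126 - 162^{2} = 126 - 26244 = -26118$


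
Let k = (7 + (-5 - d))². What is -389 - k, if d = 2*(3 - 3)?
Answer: -393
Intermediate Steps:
d = 0 (d = 2*0 = 0)
k = 4 (k = (7 + (-5 - 1*0))² = (7 + (-5 + 0))² = (7 - 5)² = 2² = 4)
-389 - k = -389 - 1*4 = -389 - 4 = -393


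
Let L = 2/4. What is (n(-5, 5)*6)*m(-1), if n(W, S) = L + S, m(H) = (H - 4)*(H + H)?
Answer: 330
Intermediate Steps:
L = ½ (L = 2*(¼) = ½ ≈ 0.50000)
m(H) = 2*H*(-4 + H) (m(H) = (-4 + H)*(2*H) = 2*H*(-4 + H))
n(W, S) = ½ + S
(n(-5, 5)*6)*m(-1) = ((½ + 5)*6)*(2*(-1)*(-4 - 1)) = ((11/2)*6)*(2*(-1)*(-5)) = 33*10 = 330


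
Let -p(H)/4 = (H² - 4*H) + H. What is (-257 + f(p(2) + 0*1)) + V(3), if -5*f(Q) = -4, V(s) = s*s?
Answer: -1236/5 ≈ -247.20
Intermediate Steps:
p(H) = -4*H² + 12*H (p(H) = -4*((H² - 4*H) + H) = -4*(H² - 3*H) = -4*H² + 12*H)
V(s) = s²
f(Q) = ⅘ (f(Q) = -⅕*(-4) = ⅘)
(-257 + f(p(2) + 0*1)) + V(3) = (-257 + ⅘) + 3² = -1281/5 + 9 = -1236/5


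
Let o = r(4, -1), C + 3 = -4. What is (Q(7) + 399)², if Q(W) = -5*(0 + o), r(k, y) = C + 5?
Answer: 167281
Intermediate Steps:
C = -7 (C = -3 - 4 = -7)
r(k, y) = -2 (r(k, y) = -7 + 5 = -2)
o = -2
Q(W) = 10 (Q(W) = -5*(0 - 2) = -5*(-2) = 10)
(Q(7) + 399)² = (10 + 399)² = 409² = 167281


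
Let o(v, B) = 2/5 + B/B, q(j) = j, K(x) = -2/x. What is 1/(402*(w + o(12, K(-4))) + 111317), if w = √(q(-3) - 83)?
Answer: 2796995/313274689801 - 10050*I*√86/313274689801 ≈ 8.9283e-6 - 2.975e-7*I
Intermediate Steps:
o(v, B) = 7/5 (o(v, B) = 2*(⅕) + 1 = ⅖ + 1 = 7/5)
w = I*√86 (w = √(-3 - 83) = √(-86) = I*√86 ≈ 9.2736*I)
1/(402*(w + o(12, K(-4))) + 111317) = 1/(402*(I*√86 + 7/5) + 111317) = 1/(402*(7/5 + I*√86) + 111317) = 1/((2814/5 + 402*I*√86) + 111317) = 1/(559399/5 + 402*I*√86)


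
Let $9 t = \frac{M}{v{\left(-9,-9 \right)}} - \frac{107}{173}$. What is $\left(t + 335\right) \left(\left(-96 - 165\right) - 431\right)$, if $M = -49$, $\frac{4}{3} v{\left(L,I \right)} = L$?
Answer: $- \frac{56456336}{243} \approx -2.3233 \cdot 10^{5}$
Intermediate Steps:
$v{\left(L,I \right)} = \frac{3 L}{4}$
$t = \frac{31019}{42039}$ ($t = \frac{- \frac{49}{\frac{3}{4} \left(-9\right)} - \frac{107}{173}}{9} = \frac{- \frac{49}{- \frac{27}{4}} - \frac{107}{173}}{9} = \frac{\left(-49\right) \left(- \frac{4}{27}\right) - \frac{107}{173}}{9} = \frac{\frac{196}{27} - \frac{107}{173}}{9} = \frac{1}{9} \cdot \frac{31019}{4671} = \frac{31019}{42039} \approx 0.73786$)
$\left(t + 335\right) \left(\left(-96 - 165\right) - 431\right) = \left(\frac{31019}{42039} + 335\right) \left(\left(-96 - 165\right) - 431\right) = \frac{14114084 \left(-261 - 431\right)}{42039} = \frac{14114084}{42039} \left(-692\right) = - \frac{56456336}{243}$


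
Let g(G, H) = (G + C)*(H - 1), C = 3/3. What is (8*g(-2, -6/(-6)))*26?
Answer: 0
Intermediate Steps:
C = 1 (C = 3*(1/3) = 1)
g(G, H) = (1 + G)*(-1 + H) (g(G, H) = (G + 1)*(H - 1) = (1 + G)*(-1 + H))
(8*g(-2, -6/(-6)))*26 = (8*(-1 - 6/(-6) - 1*(-2) - (-12)/(-6)))*26 = (8*(-1 - 6*(-1/6) + 2 - (-12)*(-1)/6))*26 = (8*(-1 + 1 + 2 - 2*1))*26 = (8*(-1 + 1 + 2 - 2))*26 = (8*0)*26 = 0*26 = 0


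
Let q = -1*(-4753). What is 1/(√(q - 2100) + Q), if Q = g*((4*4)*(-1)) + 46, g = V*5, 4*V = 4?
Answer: 34/1497 + √2653/1497 ≈ 0.057119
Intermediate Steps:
V = 1 (V = (¼)*4 = 1)
g = 5 (g = 1*5 = 5)
Q = -34 (Q = 5*((4*4)*(-1)) + 46 = 5*(16*(-1)) + 46 = 5*(-16) + 46 = -80 + 46 = -34)
q = 4753
1/(√(q - 2100) + Q) = 1/(√(4753 - 2100) - 34) = 1/(√2653 - 34) = 1/(-34 + √2653)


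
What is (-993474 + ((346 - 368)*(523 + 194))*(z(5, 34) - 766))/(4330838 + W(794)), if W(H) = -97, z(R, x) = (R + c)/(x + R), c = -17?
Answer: 144225426/56299633 ≈ 2.5617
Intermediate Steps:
z(R, x) = (-17 + R)/(R + x) (z(R, x) = (R - 17)/(x + R) = (-17 + R)/(R + x))
(-993474 + ((346 - 368)*(523 + 194))*(z(5, 34) - 766))/(4330838 + W(794)) = (-993474 + ((346 - 368)*(523 + 194))*((-17 + 5)/(5 + 34) - 766))/(4330838 - 97) = (-993474 + (-22*717)*(-12/39 - 766))/4330741 = (-993474 - 15774*((1/39)*(-12) - 766))*(1/4330741) = (-993474 - 15774*(-4/13 - 766))*(1/4330741) = (-993474 - 15774*(-9962/13))*(1/4330741) = (-993474 + 157140588/13)*(1/4330741) = (144225426/13)*(1/4330741) = 144225426/56299633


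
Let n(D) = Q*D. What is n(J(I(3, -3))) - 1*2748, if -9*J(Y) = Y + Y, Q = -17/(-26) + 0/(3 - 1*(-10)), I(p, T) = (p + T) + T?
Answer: -107155/39 ≈ -2747.6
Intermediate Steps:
I(p, T) = p + 2*T (I(p, T) = (T + p) + T = p + 2*T)
Q = 17/26 (Q = -17*(-1/26) + 0/(3 + 10) = 17/26 + 0/13 = 17/26 + 0*(1/13) = 17/26 + 0 = 17/26 ≈ 0.65385)
J(Y) = -2*Y/9 (J(Y) = -(Y + Y)/9 = -2*Y/9)
n(D) = 17*D/26
n(J(I(3, -3))) - 1*2748 = 17*(-2*(3 + 2*(-3))/9)/26 - 1*2748 = 17*(-2*(3 - 6)/9)/26 - 2748 = 17*(-2/9*(-3))/26 - 2748 = (17/26)*(⅔) - 2748 = 17/39 - 2748 = -107155/39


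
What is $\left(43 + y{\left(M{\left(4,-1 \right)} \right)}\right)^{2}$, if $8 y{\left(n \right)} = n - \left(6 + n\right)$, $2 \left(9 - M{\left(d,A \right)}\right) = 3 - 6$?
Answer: $\frac{28561}{16} \approx 1785.1$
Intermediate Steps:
$M{\left(d,A \right)} = \frac{21}{2}$ ($M{\left(d,A \right)} = 9 - \frac{3 - 6}{2} = 9 - - \frac{3}{2} = 9 + \frac{3}{2} = \frac{21}{2}$)
$y{\left(n \right)} = - \frac{3}{4}$ ($y{\left(n \right)} = \frac{n - \left(6 + n\right)}{8} = \frac{1}{8} \left(-6\right) = - \frac{3}{4}$)
$\left(43 + y{\left(M{\left(4,-1 \right)} \right)}\right)^{2} = \left(43 - \frac{3}{4}\right)^{2} = \left(\frac{169}{4}\right)^{2} = \frac{28561}{16}$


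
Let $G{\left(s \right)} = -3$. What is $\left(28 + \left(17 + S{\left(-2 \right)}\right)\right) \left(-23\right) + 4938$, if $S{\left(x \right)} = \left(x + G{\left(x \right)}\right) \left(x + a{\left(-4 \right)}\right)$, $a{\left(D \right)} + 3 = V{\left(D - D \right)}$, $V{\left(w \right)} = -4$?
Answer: $2868$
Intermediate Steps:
$a{\left(D \right)} = -7$ ($a{\left(D \right)} = -3 - 4 = -7$)
$S{\left(x \right)} = \left(-7 + x\right) \left(-3 + x\right)$ ($S{\left(x \right)} = \left(x - 3\right) \left(x - 7\right) = \left(-3 + x\right) \left(-7 + x\right) = \left(-7 + x\right) \left(-3 + x\right)$)
$\left(28 + \left(17 + S{\left(-2 \right)}\right)\right) \left(-23\right) + 4938 = \left(28 + \left(17 + \left(21 + \left(-2\right)^{2} - -20\right)\right)\right) \left(-23\right) + 4938 = \left(28 + \left(17 + \left(21 + 4 + 20\right)\right)\right) \left(-23\right) + 4938 = \left(28 + \left(17 + 45\right)\right) \left(-23\right) + 4938 = \left(28 + 62\right) \left(-23\right) + 4938 = 90 \left(-23\right) + 4938 = -2070 + 4938 = 2868$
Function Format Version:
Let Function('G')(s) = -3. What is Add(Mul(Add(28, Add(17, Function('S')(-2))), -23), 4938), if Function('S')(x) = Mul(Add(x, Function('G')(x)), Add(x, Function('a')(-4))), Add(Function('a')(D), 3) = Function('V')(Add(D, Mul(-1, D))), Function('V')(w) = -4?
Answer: 2868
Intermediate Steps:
Function('a')(D) = -7 (Function('a')(D) = Add(-3, -4) = -7)
Function('S')(x) = Mul(Add(-7, x), Add(-3, x)) (Function('S')(x) = Mul(Add(x, -3), Add(x, -7)) = Mul(Add(-3, x), Add(-7, x)) = Mul(Add(-7, x), Add(-3, x)))
Add(Mul(Add(28, Add(17, Function('S')(-2))), -23), 4938) = Add(Mul(Add(28, Add(17, Add(21, Pow(-2, 2), Mul(-10, -2)))), -23), 4938) = Add(Mul(Add(28, Add(17, Add(21, 4, 20))), -23), 4938) = Add(Mul(Add(28, Add(17, 45)), -23), 4938) = Add(Mul(Add(28, 62), -23), 4938) = Add(Mul(90, -23), 4938) = Add(-2070, 4938) = 2868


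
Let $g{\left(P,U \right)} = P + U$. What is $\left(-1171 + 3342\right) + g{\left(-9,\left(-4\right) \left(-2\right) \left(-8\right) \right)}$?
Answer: $2098$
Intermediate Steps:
$\left(-1171 + 3342\right) + g{\left(-9,\left(-4\right) \left(-2\right) \left(-8\right) \right)} = \left(-1171 + 3342\right) + \left(-9 + \left(-4\right) \left(-2\right) \left(-8\right)\right) = 2171 + \left(-9 + 8 \left(-8\right)\right) = 2171 - 73 = 2098$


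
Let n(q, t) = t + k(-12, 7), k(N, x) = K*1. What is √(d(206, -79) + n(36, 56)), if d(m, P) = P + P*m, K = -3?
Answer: 10*I*√163 ≈ 127.67*I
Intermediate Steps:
k(N, x) = -3 (k(N, x) = -3*1 = -3)
n(q, t) = -3 + t (n(q, t) = t - 3 = -3 + t)
√(d(206, -79) + n(36, 56)) = √(-79*(1 + 206) + (-3 + 56)) = √(-79*207 + 53) = √(-16353 + 53) = √(-16300) = 10*I*√163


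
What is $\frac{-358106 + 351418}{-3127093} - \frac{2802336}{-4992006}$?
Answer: $\frac{1466091970896}{2601744503093} \approx 0.5635$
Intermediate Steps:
$\frac{-358106 + 351418}{-3127093} - \frac{2802336}{-4992006} = \left(-6688\right) \left(- \frac{1}{3127093}\right) - - \frac{467056}{832001} = \frac{6688}{3127093} + \frac{467056}{832001} = \frac{1466091970896}{2601744503093}$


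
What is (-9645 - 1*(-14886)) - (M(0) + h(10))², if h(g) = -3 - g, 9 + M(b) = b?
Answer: 4757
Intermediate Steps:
M(b) = -9 + b
(-9645 - 1*(-14886)) - (M(0) + h(10))² = (-9645 - 1*(-14886)) - ((-9 + 0) + (-3 - 1*10))² = (-9645 + 14886) - (-9 + (-3 - 10))² = 5241 - (-9 - 13)² = 5241 - 1*(-22)² = 5241 - 1*484 = 5241 - 484 = 4757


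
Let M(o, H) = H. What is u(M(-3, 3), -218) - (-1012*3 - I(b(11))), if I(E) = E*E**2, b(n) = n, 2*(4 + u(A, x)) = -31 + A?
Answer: 4349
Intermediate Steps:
u(A, x) = -39/2 + A/2 (u(A, x) = -4 + (-31 + A)/2 = -4 + (-31/2 + A/2) = -39/2 + A/2)
I(E) = E**3
u(M(-3, 3), -218) - (-1012*3 - I(b(11))) = (-39/2 + (1/2)*3) - (-1012*3 - 1*11**3) = (-39/2 + 3/2) - (-3036 - 1*1331) = -18 - (-3036 - 1331) = -18 - 1*(-4367) = -18 + 4367 = 4349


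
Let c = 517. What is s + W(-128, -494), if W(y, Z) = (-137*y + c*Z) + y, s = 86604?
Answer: -151386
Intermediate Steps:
W(y, Z) = -136*y + 517*Z (W(y, Z) = (-137*y + 517*Z) + y = -136*y + 517*Z)
s + W(-128, -494) = 86604 + (-136*(-128) + 517*(-494)) = 86604 + (17408 - 255398) = 86604 - 237990 = -151386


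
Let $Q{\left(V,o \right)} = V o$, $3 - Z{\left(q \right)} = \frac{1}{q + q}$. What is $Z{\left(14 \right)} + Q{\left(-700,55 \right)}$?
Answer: $- \frac{1077917}{28} \approx -38497.0$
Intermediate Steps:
$Z{\left(q \right)} = 3 - \frac{1}{2 q}$ ($Z{\left(q \right)} = 3 - \frac{1}{q + q} = 3 - \frac{1}{2 q}$)
$Z{\left(14 \right)} + Q{\left(-700,55 \right)} = \left(3 - \frac{1}{2 \cdot 14}\right) - 38500 = \left(3 - \frac{1}{28}\right) - 38500 = \frac{83}{28} - 38500 = - \frac{1077917}{28}$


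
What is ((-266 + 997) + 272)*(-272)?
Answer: -272816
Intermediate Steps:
((-266 + 997) + 272)*(-272) = (731 + 272)*(-272) = 1003*(-272) = -272816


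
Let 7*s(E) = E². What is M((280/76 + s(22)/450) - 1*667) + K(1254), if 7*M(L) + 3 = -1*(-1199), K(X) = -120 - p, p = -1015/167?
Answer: 66557/1169 ≈ 56.935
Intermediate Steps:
s(E) = E²/7
p = -1015/167 (p = -1015*1/167 = -1015/167 ≈ -6.0778)
K(X) = -19025/167 (K(X) = -120 - 1*(-1015/167) = -120 + 1015/167 = -19025/167)
M(L) = 1196/7 (M(L) = -3/7 + (-1*(-1199))/7 = -3/7 + (⅐)*1199 = -3/7 + 1199/7 = 1196/7)
M((280/76 + s(22)/450) - 1*667) + K(1254) = 1196/7 - 19025/167 = 66557/1169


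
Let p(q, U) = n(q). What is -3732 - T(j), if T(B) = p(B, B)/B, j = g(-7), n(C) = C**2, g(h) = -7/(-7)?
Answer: -3733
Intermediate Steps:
g(h) = 1 (g(h) = -7*(-1/7) = 1)
p(q, U) = q**2
j = 1
T(B) = B (T(B) = B**2/B = B)
-3732 - T(j) = -3732 - 1*1 = -3732 - 1 = -3733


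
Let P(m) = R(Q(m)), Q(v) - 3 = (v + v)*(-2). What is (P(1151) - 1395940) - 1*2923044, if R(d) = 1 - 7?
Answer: -4318990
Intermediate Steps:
Q(v) = 3 - 4*v (Q(v) = 3 + (v + v)*(-2) = 3 + (2*v)*(-2) = 3 - 4*v)
R(d) = -6
P(m) = -6
(P(1151) - 1395940) - 1*2923044 = (-6 - 1395940) - 1*2923044 = -1395946 - 2923044 = -4318990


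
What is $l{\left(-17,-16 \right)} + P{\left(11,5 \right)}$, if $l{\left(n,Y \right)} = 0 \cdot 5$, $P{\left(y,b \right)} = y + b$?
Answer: $16$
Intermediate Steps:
$P{\left(y,b \right)} = b + y$
$l{\left(n,Y \right)} = 0$
$l{\left(-17,-16 \right)} + P{\left(11,5 \right)} = 0 + \left(5 + 11\right) = 0 + 16 = 16$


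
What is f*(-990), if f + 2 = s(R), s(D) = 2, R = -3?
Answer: 0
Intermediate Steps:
f = 0 (f = -2 + 2 = 0)
f*(-990) = 0*(-990) = 0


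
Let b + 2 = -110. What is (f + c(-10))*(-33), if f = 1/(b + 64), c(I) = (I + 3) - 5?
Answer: 6347/16 ≈ 396.69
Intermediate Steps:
b = -112 (b = -2 - 110 = -112)
c(I) = -2 + I (c(I) = (3 + I) - 5 = -2 + I)
f = -1/48 (f = 1/(-112 + 64) = 1/(-48) = -1/48 ≈ -0.020833)
(f + c(-10))*(-33) = (-1/48 + (-2 - 10))*(-33) = (-1/48 - 12)*(-33) = -577/48*(-33) = 6347/16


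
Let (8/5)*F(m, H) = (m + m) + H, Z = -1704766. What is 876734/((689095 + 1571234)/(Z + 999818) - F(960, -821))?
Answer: -1236103759664/972942973 ≈ -1270.5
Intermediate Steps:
F(m, H) = 5*m/4 + 5*H/8 (F(m, H) = 5*((m + m) + H)/8 = 5*(2*m + H)/8 = 5*(H + 2*m)/8 = 5*m/4 + 5*H/8)
876734/((689095 + 1571234)/(Z + 999818) - F(960, -821)) = 876734/((689095 + 1571234)/(-1704766 + 999818) - ((5/4)*960 + (5/8)*(-821))) = 876734/(2260329/(-704948) - (1200 - 4105/8)) = 876734/(2260329*(-1/704948) - 1*5495/8) = 876734/(-2260329/704948 - 5495/8) = 876734/(-972942973/1409896) = 876734*(-1409896/972942973) = -1236103759664/972942973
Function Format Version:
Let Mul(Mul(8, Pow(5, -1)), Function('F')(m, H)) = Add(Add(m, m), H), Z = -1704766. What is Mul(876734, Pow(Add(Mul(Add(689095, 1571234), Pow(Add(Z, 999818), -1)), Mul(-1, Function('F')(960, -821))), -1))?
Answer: Rational(-1236103759664, 972942973) ≈ -1270.5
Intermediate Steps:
Function('F')(m, H) = Add(Mul(Rational(5, 4), m), Mul(Rational(5, 8), H)) (Function('F')(m, H) = Mul(Rational(5, 8), Add(Add(m, m), H)) = Mul(Rational(5, 8), Add(Mul(2, m), H)) = Mul(Rational(5, 8), Add(H, Mul(2, m))) = Add(Mul(Rational(5, 4), m), Mul(Rational(5, 8), H)))
Mul(876734, Pow(Add(Mul(Add(689095, 1571234), Pow(Add(Z, 999818), -1)), Mul(-1, Function('F')(960, -821))), -1)) = Mul(876734, Pow(Add(Mul(Add(689095, 1571234), Pow(Add(-1704766, 999818), -1)), Mul(-1, Add(Mul(Rational(5, 4), 960), Mul(Rational(5, 8), -821)))), -1)) = Mul(876734, Pow(Add(Mul(2260329, Pow(-704948, -1)), Mul(-1, Add(1200, Rational(-4105, 8)))), -1)) = Mul(876734, Pow(Add(Mul(2260329, Rational(-1, 704948)), Mul(-1, Rational(5495, 8))), -1)) = Mul(876734, Pow(Add(Rational(-2260329, 704948), Rational(-5495, 8)), -1)) = Mul(876734, Pow(Rational(-972942973, 1409896), -1)) = Mul(876734, Rational(-1409896, 972942973)) = Rational(-1236103759664, 972942973)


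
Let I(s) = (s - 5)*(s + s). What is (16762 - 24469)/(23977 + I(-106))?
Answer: -1101/6787 ≈ -0.16222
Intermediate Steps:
I(s) = 2*s*(-5 + s) (I(s) = (-5 + s)*(2*s) = 2*s*(-5 + s))
(16762 - 24469)/(23977 + I(-106)) = (16762 - 24469)/(23977 + 2*(-106)*(-5 - 106)) = -7707/(23977 + 2*(-106)*(-111)) = -7707/(23977 + 23532) = -7707/47509 = -7707*1/47509 = -1101/6787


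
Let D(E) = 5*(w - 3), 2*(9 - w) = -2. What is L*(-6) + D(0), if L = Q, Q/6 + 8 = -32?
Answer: 1475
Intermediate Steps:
Q = -240 (Q = -48 + 6*(-32) = -48 - 192 = -240)
w = 10 (w = 9 - 1/2*(-2) = 9 + 1 = 10)
D(E) = 35 (D(E) = 5*(10 - 3) = 5*7 = 35)
L = -240
L*(-6) + D(0) = -240*(-6) + 35 = 1440 + 35 = 1475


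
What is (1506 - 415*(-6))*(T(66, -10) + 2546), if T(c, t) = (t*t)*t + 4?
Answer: 6193800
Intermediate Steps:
T(c, t) = 4 + t³ (T(c, t) = t²*t + 4 = t³ + 4 = 4 + t³)
(1506 - 415*(-6))*(T(66, -10) + 2546) = (1506 - 415*(-6))*((4 + (-10)³) + 2546) = (1506 + 2490)*((4 - 1000) + 2546) = 3996*(-996 + 2546) = 3996*1550 = 6193800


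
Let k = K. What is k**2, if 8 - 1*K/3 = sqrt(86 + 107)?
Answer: 2313 - 144*sqrt(193) ≈ 312.49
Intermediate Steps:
K = 24 - 3*sqrt(193) (K = 24 - 3*sqrt(86 + 107) = 24 - 3*sqrt(193) ≈ -17.677)
k = 24 - 3*sqrt(193) ≈ -17.677
k**2 = (24 - 3*sqrt(193))**2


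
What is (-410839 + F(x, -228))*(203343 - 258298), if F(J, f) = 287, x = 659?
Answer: 22561885160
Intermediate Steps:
(-410839 + F(x, -228))*(203343 - 258298) = (-410839 + 287)*(203343 - 258298) = -410552*(-54955) = 22561885160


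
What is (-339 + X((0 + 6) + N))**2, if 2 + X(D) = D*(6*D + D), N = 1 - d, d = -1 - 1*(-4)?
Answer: 52441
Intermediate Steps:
d = 3 (d = -1 + 4 = 3)
N = -2 (N = 1 - 1*3 = 1 - 3 = -2)
X(D) = -2 + 7*D**2 (X(D) = -2 + D*(6*D + D) = -2 + D*(7*D) = -2 + 7*D**2)
(-339 + X((0 + 6) + N))**2 = (-339 + (-2 + 7*((0 + 6) - 2)**2))**2 = (-339 + (-2 + 7*(6 - 2)**2))**2 = (-339 + (-2 + 7*4**2))**2 = (-339 + (-2 + 7*16))**2 = (-339 + (-2 + 112))**2 = (-339 + 110)**2 = (-229)**2 = 52441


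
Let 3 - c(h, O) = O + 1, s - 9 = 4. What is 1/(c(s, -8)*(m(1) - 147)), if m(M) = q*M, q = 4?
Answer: -1/1430 ≈ -0.00069930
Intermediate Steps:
s = 13 (s = 9 + 4 = 13)
m(M) = 4*M
c(h, O) = 2 - O (c(h, O) = 3 - (O + 1) = 3 - (1 + O) = 3 + (-1 - O) = 2 - O)
1/(c(s, -8)*(m(1) - 147)) = 1/((2 - 1*(-8))*(4*1 - 147)) = 1/((2 + 8)*(4 - 147)) = 1/(10*(-143)) = 1/(-1430) = -1/1430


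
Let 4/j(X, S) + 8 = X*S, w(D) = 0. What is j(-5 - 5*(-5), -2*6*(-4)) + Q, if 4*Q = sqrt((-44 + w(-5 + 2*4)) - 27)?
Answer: 1/238 + I*sqrt(71)/4 ≈ 0.0042017 + 2.1065*I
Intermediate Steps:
j(X, S) = 4/(-8 + S*X) (j(X, S) = 4/(-8 + X*S) = 4/(-8 + S*X))
Q = I*sqrt(71)/4 (Q = sqrt((-44 + 0) - 27)/4 = sqrt(-44 - 27)/4 = sqrt(-71)/4 = (I*sqrt(71))/4 = I*sqrt(71)/4 ≈ 2.1065*I)
j(-5 - 5*(-5), -2*6*(-4)) + Q = 4/(-8 + (-2*6*(-4))*(-5 - 5*(-5))) + I*sqrt(71)/4 = 4/(-8 + (-12*(-4))*(-5 + 25)) + I*sqrt(71)/4 = 4/(-8 + 48*20) + I*sqrt(71)/4 = 4/(-8 + 960) + I*sqrt(71)/4 = 4/952 + I*sqrt(71)/4 = 4*(1/952) + I*sqrt(71)/4 = 1/238 + I*sqrt(71)/4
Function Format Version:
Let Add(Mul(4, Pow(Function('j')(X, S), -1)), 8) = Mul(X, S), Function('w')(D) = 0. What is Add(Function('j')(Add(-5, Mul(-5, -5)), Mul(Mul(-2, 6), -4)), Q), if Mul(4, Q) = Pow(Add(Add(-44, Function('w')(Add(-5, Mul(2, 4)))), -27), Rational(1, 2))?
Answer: Add(Rational(1, 238), Mul(Rational(1, 4), I, Pow(71, Rational(1, 2)))) ≈ Add(0.0042017, Mul(2.1065, I))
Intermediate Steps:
Function('j')(X, S) = Mul(4, Pow(Add(-8, Mul(S, X)), -1)) (Function('j')(X, S) = Mul(4, Pow(Add(-8, Mul(X, S)), -1)) = Mul(4, Pow(Add(-8, Mul(S, X)), -1)))
Q = Mul(Rational(1, 4), I, Pow(71, Rational(1, 2))) (Q = Mul(Rational(1, 4), Pow(Add(Add(-44, 0), -27), Rational(1, 2))) = Mul(Rational(1, 4), Pow(Add(-44, -27), Rational(1, 2))) = Mul(Rational(1, 4), Pow(-71, Rational(1, 2))) = Mul(Rational(1, 4), Mul(I, Pow(71, Rational(1, 2)))) = Mul(Rational(1, 4), I, Pow(71, Rational(1, 2))) ≈ Mul(2.1065, I))
Add(Function('j')(Add(-5, Mul(-5, -5)), Mul(Mul(-2, 6), -4)), Q) = Add(Mul(4, Pow(Add(-8, Mul(Mul(Mul(-2, 6), -4), Add(-5, Mul(-5, -5)))), -1)), Mul(Rational(1, 4), I, Pow(71, Rational(1, 2)))) = Add(Mul(4, Pow(Add(-8, Mul(Mul(-12, -4), Add(-5, 25))), -1)), Mul(Rational(1, 4), I, Pow(71, Rational(1, 2)))) = Add(Mul(4, Pow(Add(-8, Mul(48, 20)), -1)), Mul(Rational(1, 4), I, Pow(71, Rational(1, 2)))) = Add(Mul(4, Pow(Add(-8, 960), -1)), Mul(Rational(1, 4), I, Pow(71, Rational(1, 2)))) = Add(Mul(4, Pow(952, -1)), Mul(Rational(1, 4), I, Pow(71, Rational(1, 2)))) = Add(Mul(4, Rational(1, 952)), Mul(Rational(1, 4), I, Pow(71, Rational(1, 2)))) = Add(Rational(1, 238), Mul(Rational(1, 4), I, Pow(71, Rational(1, 2))))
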